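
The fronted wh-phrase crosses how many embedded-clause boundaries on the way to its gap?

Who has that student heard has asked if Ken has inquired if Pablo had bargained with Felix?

1

"who" is extracted from the subject of "asked".
Boundaries crossed, outermost first: [Ø] — 1 in total.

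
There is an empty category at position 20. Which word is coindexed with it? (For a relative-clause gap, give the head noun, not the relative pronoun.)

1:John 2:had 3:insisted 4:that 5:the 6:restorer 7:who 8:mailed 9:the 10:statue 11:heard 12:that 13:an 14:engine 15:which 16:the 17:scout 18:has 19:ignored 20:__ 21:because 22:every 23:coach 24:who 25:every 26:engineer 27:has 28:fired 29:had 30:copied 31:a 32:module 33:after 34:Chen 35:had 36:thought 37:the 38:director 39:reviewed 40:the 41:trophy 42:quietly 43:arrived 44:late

14

The gap at 20 is the object of "ignored", inside a relative clause.
The relative pronoun is "which" (word 15); it is bound by the head noun immediately before it.
Its filler is the head noun "engine", at word 14.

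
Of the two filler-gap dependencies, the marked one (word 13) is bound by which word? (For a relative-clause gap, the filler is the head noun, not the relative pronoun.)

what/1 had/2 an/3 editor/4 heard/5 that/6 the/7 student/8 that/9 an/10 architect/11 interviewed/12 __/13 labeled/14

8

The marked gap is inside the relative clause, the direct object of "interviewed".
Its filler is the head noun "student" (via "that"), at word 8.
(The other dependency links word 1 to a gap after word 14.)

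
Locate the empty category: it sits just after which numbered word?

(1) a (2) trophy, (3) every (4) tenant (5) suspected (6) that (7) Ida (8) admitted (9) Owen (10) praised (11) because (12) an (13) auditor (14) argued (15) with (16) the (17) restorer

10

The displaced element is "a trophy" (word 2).
It is linked across 2 clause boundaries (that → Ø).
It functions as the direct object of "praised", so the gap sits immediately after word 10 ("praised").
Base order: Every tenant suspected that Ida admitted Owen praised a trophy because an auditor argued with the restorer.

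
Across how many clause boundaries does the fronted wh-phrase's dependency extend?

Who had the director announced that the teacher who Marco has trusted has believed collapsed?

2

"who" is extracted from the subject of "collapsed".
Boundaries crossed, outermost first: [that], [Ø] — 2 in total.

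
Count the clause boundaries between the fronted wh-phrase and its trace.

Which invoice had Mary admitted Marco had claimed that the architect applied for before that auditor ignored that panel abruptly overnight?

"which invoice" is extracted from the PP object of "applied".
Boundaries crossed, outermost first: [Ø], [that] — 2 in total.

2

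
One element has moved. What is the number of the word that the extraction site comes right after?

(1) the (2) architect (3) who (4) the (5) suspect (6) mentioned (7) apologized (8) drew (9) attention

The displaced element is "the architect" (word 2).
It is linked across 1 clause boundary (Ø).
It functions as the subject of "apologized", so the gap sits immediately after word 6 ("mentioned").
Base order: The suspect mentioned that the architect apologized.

6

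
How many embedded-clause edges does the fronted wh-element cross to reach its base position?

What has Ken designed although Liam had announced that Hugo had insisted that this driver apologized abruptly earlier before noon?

0

"what" originates inside the matrix clause — no clause boundary is crossed.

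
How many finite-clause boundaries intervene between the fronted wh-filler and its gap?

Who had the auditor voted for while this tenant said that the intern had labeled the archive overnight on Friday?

0

"who" originates inside the matrix clause — no clause boundary is crossed.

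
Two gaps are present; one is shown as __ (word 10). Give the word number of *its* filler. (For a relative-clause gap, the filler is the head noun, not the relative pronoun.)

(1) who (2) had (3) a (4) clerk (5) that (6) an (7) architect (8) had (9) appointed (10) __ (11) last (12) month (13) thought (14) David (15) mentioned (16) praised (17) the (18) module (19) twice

The marked gap is inside the relative clause, the direct object of "appointed".
Its filler is the head noun "clerk" (via "that"), at word 4.
(The other dependency links word 1 to a gap after word 15.)

4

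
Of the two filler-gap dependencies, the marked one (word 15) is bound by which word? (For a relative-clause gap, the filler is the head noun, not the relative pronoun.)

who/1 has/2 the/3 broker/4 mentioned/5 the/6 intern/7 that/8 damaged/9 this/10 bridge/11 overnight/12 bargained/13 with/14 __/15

The marked gap is the object of the preposition "with" of "bargained".
Its filler is the fronted wh-phrase "who", at word 1.
(The other dependency links word 7 to a gap after word 8.)

1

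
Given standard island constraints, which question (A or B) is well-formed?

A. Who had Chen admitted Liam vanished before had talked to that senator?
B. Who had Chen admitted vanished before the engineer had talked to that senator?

In A, the wh-phrase is extracted from inside an adjunct island (introduced by "before"), which blocks movement.
In B, the extraction path crosses only that-complement boundaries, which are transparent.
So B is grammatical.

B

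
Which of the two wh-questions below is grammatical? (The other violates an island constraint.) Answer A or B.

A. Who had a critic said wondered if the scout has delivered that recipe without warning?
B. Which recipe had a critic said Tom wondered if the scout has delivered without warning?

In B, the wh-phrase is extracted from inside a wh-island (introduced by "if"), which blocks movement.
In A, the extraction path crosses only that-complement boundaries, which are transparent.
So A is grammatical.

A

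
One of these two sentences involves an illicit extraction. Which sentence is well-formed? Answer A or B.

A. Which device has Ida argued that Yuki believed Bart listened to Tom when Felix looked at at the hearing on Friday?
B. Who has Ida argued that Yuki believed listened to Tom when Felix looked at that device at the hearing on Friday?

In A, the wh-phrase is extracted from inside an adjunct island (introduced by "when"), which blocks movement.
In B, the extraction path crosses only that-complement boundaries, which are transparent.
So B is grammatical.

B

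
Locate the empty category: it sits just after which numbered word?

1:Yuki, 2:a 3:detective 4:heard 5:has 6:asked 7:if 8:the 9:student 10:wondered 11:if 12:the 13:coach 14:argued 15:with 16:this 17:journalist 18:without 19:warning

The displaced element is "Yuki" (word 1).
It is linked across 1 clause boundary (Ø).
It functions as the subject of "asked", so the gap sits immediately after word 4 ("heard").
Base order: A detective heard that Yuki has asked if the student wondered if the coach argued with this journalist without warning.

4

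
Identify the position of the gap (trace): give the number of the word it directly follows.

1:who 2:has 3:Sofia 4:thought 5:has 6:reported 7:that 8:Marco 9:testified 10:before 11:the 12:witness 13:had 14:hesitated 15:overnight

The displaced element is "who" (word 1).
It is linked across 1 clause boundary (Ø).
It functions as the subject of "reported", so the gap sits immediately after word 4 ("thought").
Base order: Sofia has thought who has reported that Marco testified before the witness had hesitated overnight.

4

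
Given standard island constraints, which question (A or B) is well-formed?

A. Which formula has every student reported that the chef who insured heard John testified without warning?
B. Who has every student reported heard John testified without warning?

In A, the wh-phrase is extracted from inside a complex-NP island (relative clause) (introduced by "who"), which blocks movement.
In B, the extraction path crosses only that-complement boundaries, which are transparent.
So B is grammatical.

B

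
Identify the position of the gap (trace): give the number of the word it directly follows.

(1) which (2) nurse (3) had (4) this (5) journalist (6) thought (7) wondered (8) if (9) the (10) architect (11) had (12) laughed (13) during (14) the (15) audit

6

The displaced element is "which nurse" (word 2).
It is linked across 1 clause boundary (Ø).
It functions as the subject of "wondered", so the gap sits immediately after word 6 ("thought").
Base order: This journalist had thought which nurse wondered if the architect had laughed during the audit.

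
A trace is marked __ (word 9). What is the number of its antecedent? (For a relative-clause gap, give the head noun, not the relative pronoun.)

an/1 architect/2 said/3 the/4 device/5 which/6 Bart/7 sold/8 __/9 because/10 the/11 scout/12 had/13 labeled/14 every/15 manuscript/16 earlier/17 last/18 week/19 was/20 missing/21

5

The gap at 9 is the object of "sold", inside a relative clause.
The relative pronoun is "which" (word 6); it is bound by the head noun immediately before it.
Its filler is the head noun "device", at word 5.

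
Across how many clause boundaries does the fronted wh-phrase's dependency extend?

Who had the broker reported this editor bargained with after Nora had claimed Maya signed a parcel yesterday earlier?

1

"who" is extracted from the PP object of "bargained".
Boundaries crossed, outermost first: [Ø] — 1 in total.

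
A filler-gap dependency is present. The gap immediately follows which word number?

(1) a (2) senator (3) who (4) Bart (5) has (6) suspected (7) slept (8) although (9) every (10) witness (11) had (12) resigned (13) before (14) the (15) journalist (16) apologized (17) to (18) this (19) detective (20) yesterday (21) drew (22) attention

6

The displaced element is "a senator" (word 2).
It is linked across 1 clause boundary (Ø).
It functions as the subject of "slept", so the gap sits immediately after word 6 ("suspected").
Base order: Bart has suspected a senator slept although every witness had resigned before the journalist apologized to this detective yesterday.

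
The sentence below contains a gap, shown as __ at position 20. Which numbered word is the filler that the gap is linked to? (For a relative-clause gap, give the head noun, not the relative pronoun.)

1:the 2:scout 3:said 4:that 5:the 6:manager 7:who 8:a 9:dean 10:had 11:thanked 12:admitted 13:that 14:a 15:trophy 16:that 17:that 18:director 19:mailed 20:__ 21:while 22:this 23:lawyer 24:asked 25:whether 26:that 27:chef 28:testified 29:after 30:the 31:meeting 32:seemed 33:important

15

The gap at 20 is the object of "mailed", inside a relative clause.
The relative pronoun is "that" (word 16); it is bound by the head noun immediately before it.
Its filler is the head noun "trophy", at word 15.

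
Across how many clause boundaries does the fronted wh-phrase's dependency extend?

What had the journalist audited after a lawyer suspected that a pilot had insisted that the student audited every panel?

0

"what" originates inside the matrix clause — no clause boundary is crossed.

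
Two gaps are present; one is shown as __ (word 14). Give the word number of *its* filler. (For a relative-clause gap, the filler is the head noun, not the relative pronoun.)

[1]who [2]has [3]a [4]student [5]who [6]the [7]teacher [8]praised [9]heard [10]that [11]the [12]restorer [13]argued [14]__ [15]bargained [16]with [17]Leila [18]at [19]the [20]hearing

The marked gap is the subject of "bargained".
Its filler is the fronted wh-phrase "who", at word 1.
(The other dependency links word 4 to a gap after word 8.)

1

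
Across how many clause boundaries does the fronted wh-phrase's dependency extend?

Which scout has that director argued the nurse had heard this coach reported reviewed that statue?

3

"which scout" is extracted from the subject of "reviewed".
Boundaries crossed, outermost first: [Ø], [Ø], [Ø] — 3 in total.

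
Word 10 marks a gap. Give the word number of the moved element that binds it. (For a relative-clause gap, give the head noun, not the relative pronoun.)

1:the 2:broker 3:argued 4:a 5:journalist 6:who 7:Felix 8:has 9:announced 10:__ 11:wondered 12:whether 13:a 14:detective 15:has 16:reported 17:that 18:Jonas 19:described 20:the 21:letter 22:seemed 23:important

The gap at 10 is the subject of "wondered", inside a relative clause.
The relative pronoun is "who" (word 6); it is bound by the head noun immediately before it.
Its filler is the head noun "journalist", at word 5.

5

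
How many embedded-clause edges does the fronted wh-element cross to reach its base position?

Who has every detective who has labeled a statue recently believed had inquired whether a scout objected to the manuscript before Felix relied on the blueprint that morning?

"who" is extracted from the subject of "inquired".
Boundaries crossed, outermost first: [Ø] — 1 in total.

1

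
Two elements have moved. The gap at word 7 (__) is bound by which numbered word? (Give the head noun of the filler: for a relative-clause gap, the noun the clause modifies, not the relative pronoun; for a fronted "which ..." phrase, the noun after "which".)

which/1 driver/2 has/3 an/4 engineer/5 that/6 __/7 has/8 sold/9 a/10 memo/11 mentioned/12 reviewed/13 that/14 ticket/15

The marked gap is inside the relative clause, the subject of "sold".
Its filler is the head noun "engineer" (via "that"), at word 5.
(The other dependency links word 2 to a gap after word 12.)

5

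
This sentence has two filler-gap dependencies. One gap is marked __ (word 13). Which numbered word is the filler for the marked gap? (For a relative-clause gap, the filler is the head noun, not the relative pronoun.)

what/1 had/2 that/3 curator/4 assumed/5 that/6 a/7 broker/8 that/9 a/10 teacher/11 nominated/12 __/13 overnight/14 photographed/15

8

The marked gap is inside the relative clause, the direct object of "nominated".
Its filler is the head noun "broker" (via "that"), at word 8.
(The other dependency links word 1 to a gap after word 15.)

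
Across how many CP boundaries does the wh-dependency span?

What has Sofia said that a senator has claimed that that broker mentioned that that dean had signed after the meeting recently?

3

"what" is extracted from the object of "signed".
Boundaries crossed, outermost first: [that], [that], [that] — 3 in total.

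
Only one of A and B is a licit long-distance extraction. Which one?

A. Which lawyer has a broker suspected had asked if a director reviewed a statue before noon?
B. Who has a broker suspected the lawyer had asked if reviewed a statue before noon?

In B, the wh-phrase is extracted from inside a wh-island (introduced by "if"), which blocks movement.
In A, the extraction path crosses only that-complement boundaries, which are transparent.
So A is grammatical.

A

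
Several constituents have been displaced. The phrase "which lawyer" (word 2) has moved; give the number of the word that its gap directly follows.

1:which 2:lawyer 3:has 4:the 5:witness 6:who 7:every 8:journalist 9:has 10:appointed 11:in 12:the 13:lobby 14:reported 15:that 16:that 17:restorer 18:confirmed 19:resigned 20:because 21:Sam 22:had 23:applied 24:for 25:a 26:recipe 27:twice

The displaced element is "which lawyer" (word 2).
It is linked across 2 clause boundaries (that → Ø).
It functions as the subject of "resigned", so the gap sits immediately after word 18 ("confirmed").
Base order: The witness who every journalist has appointed in the lobby has reported that that restorer confirmed that which lawyer resigned because Sam had applied for a recipe twice.

18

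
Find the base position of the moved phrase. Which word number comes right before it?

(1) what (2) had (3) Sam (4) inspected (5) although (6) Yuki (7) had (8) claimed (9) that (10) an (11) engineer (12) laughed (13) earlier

The displaced element is "what" (word 1).
It functions as the direct object of "inspected", so the gap sits immediately after word 4 ("inspected").
Base order: Sam had inspected what although Yuki had claimed that an engineer laughed earlier.

4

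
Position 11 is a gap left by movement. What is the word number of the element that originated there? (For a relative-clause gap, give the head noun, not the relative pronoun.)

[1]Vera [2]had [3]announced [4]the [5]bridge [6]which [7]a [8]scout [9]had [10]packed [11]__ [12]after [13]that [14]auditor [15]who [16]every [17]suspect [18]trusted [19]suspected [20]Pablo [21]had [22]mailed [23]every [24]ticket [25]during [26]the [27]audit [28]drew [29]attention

5

The gap at 11 is the object of "packed", inside a relative clause.
The relative pronoun is "which" (word 6); it is bound by the head noun immediately before it.
Its filler is the head noun "bridge", at word 5.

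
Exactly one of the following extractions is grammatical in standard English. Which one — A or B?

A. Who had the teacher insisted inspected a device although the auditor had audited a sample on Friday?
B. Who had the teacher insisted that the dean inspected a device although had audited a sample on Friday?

In B, the wh-phrase is extracted from inside an adjunct island (introduced by "although"), which blocks movement.
In A, the extraction path crosses only that-complement boundaries, which are transparent.
So A is grammatical.

A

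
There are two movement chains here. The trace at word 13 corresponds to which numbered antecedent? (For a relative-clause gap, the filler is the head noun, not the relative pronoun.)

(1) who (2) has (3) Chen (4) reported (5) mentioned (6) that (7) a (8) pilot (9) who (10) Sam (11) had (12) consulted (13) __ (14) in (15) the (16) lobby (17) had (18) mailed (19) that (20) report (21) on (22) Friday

The marked gap is inside the relative clause, the direct object of "consulted".
Its filler is the head noun "pilot" (via "who"), at word 8.
(The other dependency links word 1 to a gap after word 4.)

8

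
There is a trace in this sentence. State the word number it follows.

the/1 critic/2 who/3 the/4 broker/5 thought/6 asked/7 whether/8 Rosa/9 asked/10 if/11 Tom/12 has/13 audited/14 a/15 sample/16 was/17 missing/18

6

The displaced element is "the critic" (word 2).
It is linked across 1 clause boundary (Ø).
It functions as the subject of "asked", so the gap sits immediately after word 6 ("thought").
Base order: The broker thought that the critic asked whether Rosa asked if Tom has audited a sample.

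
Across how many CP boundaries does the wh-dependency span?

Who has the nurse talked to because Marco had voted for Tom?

0

"who" originates inside the matrix clause — no clause boundary is crossed.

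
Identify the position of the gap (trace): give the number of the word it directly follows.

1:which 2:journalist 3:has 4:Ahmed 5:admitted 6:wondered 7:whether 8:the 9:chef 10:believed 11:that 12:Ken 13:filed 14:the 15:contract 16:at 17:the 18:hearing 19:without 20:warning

The displaced element is "which journalist" (word 2).
It is linked across 1 clause boundary (Ø).
It functions as the subject of "wondered", so the gap sits immediately after word 5 ("admitted").
Base order: Ahmed has admitted that which journalist wondered whether the chef believed that Ken filed the contract at the hearing without warning.

5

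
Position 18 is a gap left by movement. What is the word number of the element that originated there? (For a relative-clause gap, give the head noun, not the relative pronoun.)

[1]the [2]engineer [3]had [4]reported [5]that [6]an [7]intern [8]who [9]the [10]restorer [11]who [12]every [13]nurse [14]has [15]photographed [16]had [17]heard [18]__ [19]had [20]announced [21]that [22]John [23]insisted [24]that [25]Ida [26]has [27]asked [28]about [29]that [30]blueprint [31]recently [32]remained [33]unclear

7

The gap at 18 is the subject of "announced", inside a relative clause.
The relative pronoun is "who" (word 8); it is bound by the head noun immediately before it.
Its filler is the head noun "intern", at word 7.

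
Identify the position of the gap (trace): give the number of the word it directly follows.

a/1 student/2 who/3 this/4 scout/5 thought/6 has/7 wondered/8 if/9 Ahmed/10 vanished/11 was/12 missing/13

The displaced element is "a student" (word 2).
It is linked across 1 clause boundary (Ø).
It functions as the subject of "wondered", so the gap sits immediately after word 6 ("thought").
Base order: This scout thought that a student has wondered if Ahmed vanished.

6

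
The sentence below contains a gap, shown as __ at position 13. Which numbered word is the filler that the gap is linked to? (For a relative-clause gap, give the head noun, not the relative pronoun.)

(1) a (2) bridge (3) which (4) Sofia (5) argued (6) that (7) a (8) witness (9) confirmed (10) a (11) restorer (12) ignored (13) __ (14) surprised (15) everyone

The gap at 13 is the object of "ignored", inside a relative clause.
The relative pronoun is "which" (word 3); it is bound by the head noun immediately before it.
Its filler is the head noun "bridge", at word 2.

2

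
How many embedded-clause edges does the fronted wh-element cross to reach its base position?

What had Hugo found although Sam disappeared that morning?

0

"what" originates inside the matrix clause — no clause boundary is crossed.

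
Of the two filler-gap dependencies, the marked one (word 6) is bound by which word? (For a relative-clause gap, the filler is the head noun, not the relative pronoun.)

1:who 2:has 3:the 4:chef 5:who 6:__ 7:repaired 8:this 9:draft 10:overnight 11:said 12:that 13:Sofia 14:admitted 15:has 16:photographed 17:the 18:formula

4

The marked gap is inside the relative clause, the subject of "repaired".
Its filler is the head noun "chef" (via "who"), at word 4.
(The other dependency links word 1 to a gap after word 14.)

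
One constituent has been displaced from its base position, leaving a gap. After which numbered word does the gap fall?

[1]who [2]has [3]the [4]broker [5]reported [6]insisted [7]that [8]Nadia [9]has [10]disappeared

The displaced element is "who" (word 1).
It is linked across 1 clause boundary (Ø).
It functions as the subject of "insisted", so the gap sits immediately after word 5 ("reported").
Base order: The broker has reported who insisted that Nadia has disappeared.

5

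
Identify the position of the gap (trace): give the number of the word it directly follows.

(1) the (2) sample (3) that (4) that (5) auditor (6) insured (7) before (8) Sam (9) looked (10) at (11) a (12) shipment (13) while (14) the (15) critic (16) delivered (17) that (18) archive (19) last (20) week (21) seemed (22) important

6

The displaced element is "the sample" (word 2).
It functions as the direct object of "insured", so the gap sits immediately after word 6 ("insured").
Base order: That auditor insured the sample before Sam looked at a shipment while the critic delivered that archive last week.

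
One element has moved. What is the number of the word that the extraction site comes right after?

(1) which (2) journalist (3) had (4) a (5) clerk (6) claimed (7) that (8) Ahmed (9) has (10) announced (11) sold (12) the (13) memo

10

The displaced element is "which journalist" (word 2).
It is linked across 2 clause boundaries (that → Ø).
It functions as the subject of "sold", so the gap sits immediately after word 10 ("announced").
Base order: A clerk had claimed that Ahmed has announced that which journalist sold the memo.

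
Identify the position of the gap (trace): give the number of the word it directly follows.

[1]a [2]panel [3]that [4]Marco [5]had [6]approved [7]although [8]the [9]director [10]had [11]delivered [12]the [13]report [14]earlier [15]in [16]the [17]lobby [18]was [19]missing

6

The displaced element is "a panel" (word 2).
It functions as the direct object of "approved", so the gap sits immediately after word 6 ("approved").
Base order: Marco had approved a panel although the director had delivered the report earlier in the lobby.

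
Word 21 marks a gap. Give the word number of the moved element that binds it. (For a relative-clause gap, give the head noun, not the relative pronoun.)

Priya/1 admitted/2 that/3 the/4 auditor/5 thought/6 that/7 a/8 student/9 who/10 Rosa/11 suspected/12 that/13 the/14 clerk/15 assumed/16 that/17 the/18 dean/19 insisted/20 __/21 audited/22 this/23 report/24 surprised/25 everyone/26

The gap at 21 is the subject of "audited", inside a relative clause.
The relative pronoun is "who" (word 10); it is bound by the head noun immediately before it.
Its filler is the head noun "student", at word 9.

9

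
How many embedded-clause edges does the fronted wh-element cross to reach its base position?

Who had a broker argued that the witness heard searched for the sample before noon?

2

"who" is extracted from the subject of "searched".
Boundaries crossed, outermost first: [that], [Ø] — 2 in total.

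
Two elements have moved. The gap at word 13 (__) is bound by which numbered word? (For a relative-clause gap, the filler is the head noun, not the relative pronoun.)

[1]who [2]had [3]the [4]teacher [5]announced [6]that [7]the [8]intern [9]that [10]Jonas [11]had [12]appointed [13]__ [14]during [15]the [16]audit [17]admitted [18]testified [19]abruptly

The marked gap is inside the relative clause, the direct object of "appointed".
Its filler is the head noun "intern" (via "that"), at word 8.
(The other dependency links word 1 to a gap after word 17.)

8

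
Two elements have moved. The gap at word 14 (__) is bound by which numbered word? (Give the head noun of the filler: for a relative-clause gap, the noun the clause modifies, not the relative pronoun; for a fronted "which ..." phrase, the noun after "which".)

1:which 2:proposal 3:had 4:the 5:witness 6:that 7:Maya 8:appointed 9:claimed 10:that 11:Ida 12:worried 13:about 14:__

The marked gap is the object of the preposition "about" of "worried".
Its filler is the fronted wh-phrase "which proposal", at word 2.
(The other dependency links word 5 to a gap after word 8.)

2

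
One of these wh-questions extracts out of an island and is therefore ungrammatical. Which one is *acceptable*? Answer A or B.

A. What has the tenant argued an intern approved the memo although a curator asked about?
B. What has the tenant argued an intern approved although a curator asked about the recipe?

B

In A, the wh-phrase is extracted from inside an adjunct island (introduced by "although"), which blocks movement.
In B, the extraction path crosses only that-complement boundaries, which are transparent.
So B is grammatical.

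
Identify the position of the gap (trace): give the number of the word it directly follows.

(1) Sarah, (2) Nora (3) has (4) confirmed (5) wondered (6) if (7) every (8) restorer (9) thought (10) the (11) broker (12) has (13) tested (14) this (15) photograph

4

The displaced element is "Sarah" (word 1).
It is linked across 1 clause boundary (Ø).
It functions as the subject of "wondered", so the gap sits immediately after word 4 ("confirmed").
Base order: Nora has confirmed that Sarah wondered if every restorer thought the broker has tested this photograph.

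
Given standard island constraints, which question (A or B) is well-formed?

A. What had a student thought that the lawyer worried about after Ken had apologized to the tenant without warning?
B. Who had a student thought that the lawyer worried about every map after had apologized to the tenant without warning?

In B, the wh-phrase is extracted from inside an adjunct island (introduced by "after"), which blocks movement.
In A, the extraction path crosses only that-complement boundaries, which are transparent.
So A is grammatical.

A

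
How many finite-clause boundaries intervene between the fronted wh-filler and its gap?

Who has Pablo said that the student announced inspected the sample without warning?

2

"who" is extracted from the subject of "inspected".
Boundaries crossed, outermost first: [that], [Ø] — 2 in total.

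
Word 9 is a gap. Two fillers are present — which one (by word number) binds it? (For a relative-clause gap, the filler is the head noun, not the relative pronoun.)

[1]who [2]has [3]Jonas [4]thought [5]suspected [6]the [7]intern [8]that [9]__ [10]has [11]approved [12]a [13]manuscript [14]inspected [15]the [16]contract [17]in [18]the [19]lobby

7

The marked gap is inside the relative clause, the subject of "approved".
Its filler is the head noun "intern" (via "that"), at word 7.
(The other dependency links word 1 to a gap after word 4.)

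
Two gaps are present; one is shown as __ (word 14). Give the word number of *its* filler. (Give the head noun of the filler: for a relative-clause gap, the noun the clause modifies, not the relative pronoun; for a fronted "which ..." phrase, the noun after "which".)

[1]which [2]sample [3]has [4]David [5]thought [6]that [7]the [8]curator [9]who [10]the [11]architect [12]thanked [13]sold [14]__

2

The marked gap is the direct object of "sold".
Its filler is the fronted wh-phrase "which sample", at word 2.
(The other dependency links word 8 to a gap after word 12.)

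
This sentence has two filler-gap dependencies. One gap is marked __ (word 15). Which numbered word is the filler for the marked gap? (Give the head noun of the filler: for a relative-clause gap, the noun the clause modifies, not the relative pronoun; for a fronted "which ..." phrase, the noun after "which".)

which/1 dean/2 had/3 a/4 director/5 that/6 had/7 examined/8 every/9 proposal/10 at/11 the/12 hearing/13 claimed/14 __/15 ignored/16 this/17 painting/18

2

The marked gap is the subject of "ignored".
Its filler is the fronted wh-phrase "which dean", at word 2.
(The other dependency links word 5 to a gap after word 6.)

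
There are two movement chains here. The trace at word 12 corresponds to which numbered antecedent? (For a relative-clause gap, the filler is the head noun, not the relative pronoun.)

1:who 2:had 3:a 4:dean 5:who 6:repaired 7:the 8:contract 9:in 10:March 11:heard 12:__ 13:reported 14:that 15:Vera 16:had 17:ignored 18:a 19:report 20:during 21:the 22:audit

The marked gap is the subject of "reported".
Its filler is the fronted wh-phrase "who", at word 1.
(The other dependency links word 4 to a gap after word 5.)

1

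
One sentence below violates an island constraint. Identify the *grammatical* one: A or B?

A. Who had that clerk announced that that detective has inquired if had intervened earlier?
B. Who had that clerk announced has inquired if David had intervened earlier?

B

In A, the wh-phrase is extracted from inside a wh-island (introduced by "if"), which blocks movement.
In B, the extraction path crosses only that-complement boundaries, which are transparent.
So B is grammatical.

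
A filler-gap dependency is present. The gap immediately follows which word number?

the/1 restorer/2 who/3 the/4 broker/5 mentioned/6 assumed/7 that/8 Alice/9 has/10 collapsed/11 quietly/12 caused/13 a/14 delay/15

6

The displaced element is "the restorer" (word 2).
It is linked across 1 clause boundary (Ø).
It functions as the subject of "assumed", so the gap sits immediately after word 6 ("mentioned").
Base order: The broker mentioned that the restorer assumed that Alice has collapsed quietly.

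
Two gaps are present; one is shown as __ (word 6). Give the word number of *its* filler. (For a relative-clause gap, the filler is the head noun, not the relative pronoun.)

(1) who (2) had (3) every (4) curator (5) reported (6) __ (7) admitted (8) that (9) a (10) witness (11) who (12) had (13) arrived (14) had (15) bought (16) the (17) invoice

1

The marked gap is the subject of "admitted".
Its filler is the fronted wh-phrase "who", at word 1.
(The other dependency links word 10 to a gap after word 11.)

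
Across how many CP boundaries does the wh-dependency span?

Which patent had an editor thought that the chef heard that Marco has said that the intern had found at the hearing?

3

"which patent" is extracted from the object of "found".
Boundaries crossed, outermost first: [that], [that], [that] — 3 in total.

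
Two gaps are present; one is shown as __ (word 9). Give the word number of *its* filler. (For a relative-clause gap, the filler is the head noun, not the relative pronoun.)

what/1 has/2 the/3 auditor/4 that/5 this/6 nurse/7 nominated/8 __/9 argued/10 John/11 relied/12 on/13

The marked gap is inside the relative clause, the direct object of "nominated".
Its filler is the head noun "auditor" (via "that"), at word 4.
(The other dependency links word 1 to a gap after word 13.)

4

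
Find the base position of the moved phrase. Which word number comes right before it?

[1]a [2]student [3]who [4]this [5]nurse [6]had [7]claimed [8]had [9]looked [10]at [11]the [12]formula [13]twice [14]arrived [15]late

7

The displaced element is "a student" (word 2).
It is linked across 1 clause boundary (Ø).
It functions as the subject of "looked", so the gap sits immediately after word 7 ("claimed").
Base order: This nurse had claimed that a student had looked at the formula twice.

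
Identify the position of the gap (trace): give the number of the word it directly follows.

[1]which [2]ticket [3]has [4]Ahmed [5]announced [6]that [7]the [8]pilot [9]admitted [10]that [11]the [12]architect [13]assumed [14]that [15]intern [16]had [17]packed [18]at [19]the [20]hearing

17

The displaced element is "which ticket" (word 2).
It is linked across 3 clause boundaries (that → that → Ø).
It functions as the direct object of "packed", so the gap sits immediately after word 17 ("packed").
Base order: Ahmed has announced that the pilot admitted that the architect assumed that intern had packed which ticket at the hearing.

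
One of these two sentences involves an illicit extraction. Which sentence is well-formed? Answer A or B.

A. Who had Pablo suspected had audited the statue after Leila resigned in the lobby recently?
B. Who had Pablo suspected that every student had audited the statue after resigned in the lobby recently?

A

In B, the wh-phrase is extracted from inside an adjunct island (introduced by "after"), which blocks movement.
In A, the extraction path crosses only that-complement boundaries, which are transparent.
So A is grammatical.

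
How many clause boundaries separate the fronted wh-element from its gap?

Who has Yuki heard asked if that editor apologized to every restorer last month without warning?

1

"who" is extracted from the subject of "asked".
Boundaries crossed, outermost first: [Ø] — 1 in total.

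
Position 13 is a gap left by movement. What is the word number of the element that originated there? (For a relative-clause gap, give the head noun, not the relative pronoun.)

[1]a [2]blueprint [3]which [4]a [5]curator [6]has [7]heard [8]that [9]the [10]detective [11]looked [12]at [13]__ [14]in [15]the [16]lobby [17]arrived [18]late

The gap at 13 is the prepositional object of "looked", inside a relative clause.
The relative pronoun is "which" (word 3); it is bound by the head noun immediately before it.
Its filler is the head noun "blueprint", at word 2.

2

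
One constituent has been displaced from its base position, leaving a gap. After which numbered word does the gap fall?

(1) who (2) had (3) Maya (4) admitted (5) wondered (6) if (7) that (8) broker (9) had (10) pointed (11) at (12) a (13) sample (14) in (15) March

4

The displaced element is "who" (word 1).
It is linked across 1 clause boundary (Ø).
It functions as the subject of "wondered", so the gap sits immediately after word 4 ("admitted").
Base order: Maya had admitted that who wondered if that broker had pointed at a sample in March.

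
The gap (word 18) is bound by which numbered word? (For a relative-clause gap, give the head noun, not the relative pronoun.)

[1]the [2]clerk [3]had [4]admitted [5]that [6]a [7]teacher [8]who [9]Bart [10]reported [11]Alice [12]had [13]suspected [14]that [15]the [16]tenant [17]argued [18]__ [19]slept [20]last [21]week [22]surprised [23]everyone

7

The gap at 18 is the subject of "slept", inside a relative clause.
The relative pronoun is "who" (word 8); it is bound by the head noun immediately before it.
Its filler is the head noun "teacher", at word 7.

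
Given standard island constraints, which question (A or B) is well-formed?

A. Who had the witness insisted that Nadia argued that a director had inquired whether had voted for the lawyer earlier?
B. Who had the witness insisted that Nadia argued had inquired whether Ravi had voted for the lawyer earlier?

B

In A, the wh-phrase is extracted from inside a wh-island (introduced by "whether"), which blocks movement.
In B, the extraction path crosses only that-complement boundaries, which are transparent.
So B is grammatical.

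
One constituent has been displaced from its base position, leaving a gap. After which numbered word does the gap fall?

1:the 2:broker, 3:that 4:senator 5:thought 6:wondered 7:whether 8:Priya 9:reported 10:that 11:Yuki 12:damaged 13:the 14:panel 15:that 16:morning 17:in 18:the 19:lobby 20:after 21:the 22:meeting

The displaced element is "the broker" (word 2).
It is linked across 1 clause boundary (Ø).
It functions as the subject of "wondered", so the gap sits immediately after word 5 ("thought").
Base order: That senator thought that the broker wondered whether Priya reported that Yuki damaged the panel that morning in the lobby after the meeting.

5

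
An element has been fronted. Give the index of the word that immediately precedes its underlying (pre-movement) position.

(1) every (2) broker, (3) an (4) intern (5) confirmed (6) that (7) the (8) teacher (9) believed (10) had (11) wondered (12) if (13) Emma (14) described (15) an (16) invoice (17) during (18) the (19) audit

The displaced element is "every broker" (word 2).
It is linked across 2 clause boundaries (that → Ø).
It functions as the subject of "wondered", so the gap sits immediately after word 9 ("believed").
Base order: An intern confirmed that the teacher believed that every broker had wondered if Emma described an invoice during the audit.

9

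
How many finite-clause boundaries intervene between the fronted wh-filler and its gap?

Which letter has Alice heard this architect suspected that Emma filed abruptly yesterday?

"which letter" is extracted from the object of "filed".
Boundaries crossed, outermost first: [Ø], [that] — 2 in total.

2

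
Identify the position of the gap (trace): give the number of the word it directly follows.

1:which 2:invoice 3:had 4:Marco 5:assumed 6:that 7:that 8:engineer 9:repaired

9

The displaced element is "which invoice" (word 2).
It is linked across 1 clause boundary (that).
It functions as the direct object of "repaired", so the gap sits immediately after word 9 ("repaired").
Base order: Marco had assumed that that engineer repaired which invoice.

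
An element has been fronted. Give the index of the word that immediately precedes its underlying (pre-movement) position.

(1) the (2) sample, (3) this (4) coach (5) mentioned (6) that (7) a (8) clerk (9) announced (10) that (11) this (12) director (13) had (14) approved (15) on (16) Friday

14

The displaced element is "the sample" (word 2).
It is linked across 2 clause boundaries (that → that).
It functions as the direct object of "approved", so the gap sits immediately after word 14 ("approved").
Base order: This coach mentioned that a clerk announced that this director had approved the sample on Friday.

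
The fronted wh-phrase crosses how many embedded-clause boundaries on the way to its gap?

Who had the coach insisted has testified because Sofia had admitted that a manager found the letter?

1

"who" is extracted from the subject of "testified".
Boundaries crossed, outermost first: [Ø] — 1 in total.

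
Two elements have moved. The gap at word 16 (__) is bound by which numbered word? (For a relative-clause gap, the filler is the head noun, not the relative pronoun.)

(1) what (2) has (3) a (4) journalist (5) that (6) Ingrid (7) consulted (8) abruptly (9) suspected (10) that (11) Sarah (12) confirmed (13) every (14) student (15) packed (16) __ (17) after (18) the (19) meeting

The marked gap is the direct object of "packed".
Its filler is the fronted wh-phrase "what", at word 1.
(The other dependency links word 4 to a gap after word 7.)

1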